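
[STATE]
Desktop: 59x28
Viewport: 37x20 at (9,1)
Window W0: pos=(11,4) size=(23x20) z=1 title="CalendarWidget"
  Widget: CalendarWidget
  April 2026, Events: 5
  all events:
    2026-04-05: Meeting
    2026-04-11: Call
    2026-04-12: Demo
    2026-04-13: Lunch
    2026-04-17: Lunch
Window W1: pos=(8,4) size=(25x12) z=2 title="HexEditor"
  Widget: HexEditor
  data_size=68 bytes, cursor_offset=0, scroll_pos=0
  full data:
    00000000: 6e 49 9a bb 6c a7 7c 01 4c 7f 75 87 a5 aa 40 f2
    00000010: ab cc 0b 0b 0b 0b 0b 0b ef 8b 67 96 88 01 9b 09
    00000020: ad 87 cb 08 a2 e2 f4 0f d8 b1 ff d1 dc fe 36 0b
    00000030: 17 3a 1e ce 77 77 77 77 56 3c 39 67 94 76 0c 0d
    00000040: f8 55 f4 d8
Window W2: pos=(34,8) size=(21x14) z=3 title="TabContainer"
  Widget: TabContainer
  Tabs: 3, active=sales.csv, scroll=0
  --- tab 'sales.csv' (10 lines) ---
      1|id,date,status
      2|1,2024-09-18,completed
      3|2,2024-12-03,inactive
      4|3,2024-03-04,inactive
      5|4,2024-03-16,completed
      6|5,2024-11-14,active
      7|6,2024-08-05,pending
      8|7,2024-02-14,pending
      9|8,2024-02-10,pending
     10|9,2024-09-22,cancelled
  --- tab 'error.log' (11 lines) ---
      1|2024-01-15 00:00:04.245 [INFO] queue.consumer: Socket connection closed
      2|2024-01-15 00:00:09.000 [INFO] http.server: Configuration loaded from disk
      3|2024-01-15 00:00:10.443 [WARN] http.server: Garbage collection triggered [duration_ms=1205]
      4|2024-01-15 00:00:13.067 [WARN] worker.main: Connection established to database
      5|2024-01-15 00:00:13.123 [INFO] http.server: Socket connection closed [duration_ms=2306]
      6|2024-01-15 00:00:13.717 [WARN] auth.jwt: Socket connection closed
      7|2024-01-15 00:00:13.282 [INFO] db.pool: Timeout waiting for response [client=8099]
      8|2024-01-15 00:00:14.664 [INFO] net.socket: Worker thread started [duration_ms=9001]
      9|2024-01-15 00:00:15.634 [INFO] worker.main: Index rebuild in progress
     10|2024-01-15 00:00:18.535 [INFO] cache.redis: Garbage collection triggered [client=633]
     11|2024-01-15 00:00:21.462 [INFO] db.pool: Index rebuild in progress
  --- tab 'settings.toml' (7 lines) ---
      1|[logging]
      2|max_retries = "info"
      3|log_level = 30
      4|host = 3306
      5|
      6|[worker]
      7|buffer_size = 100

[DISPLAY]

                                     
                                     
                                     
━━━━━━━━━━━━━━━━━━━━━━━┓┓            
 HexEditor             ┃┃            
───────────────────────┨┨            
00000000  6E 49 9a bb 6┃┃            
00000010  ab cc 0b 0b 0┃┃┏━━━━━━━━━━━
00000020  ad 87 cb 08 a┃┃┃ TabContain
00000030  17 3a 1e ce 7┃┃┠───────────
00000040  f8 55 f4 d8  ┃┃┃[sales.csv]
                       ┃┃┃───────────
                       ┃┃┃id,date,sta
                       ┃┃┃1,2024-09-1
━━━━━━━━━━━━━━━━━━━━━━━┛┃┃2,2024-12-0
  ┃                     ┃┃3,2024-03-0
  ┃                     ┃┃4,2024-03-1
  ┃                     ┃┃5,2024-11-1
  ┃                     ┃┃6,2024-08-0
  ┃                     ┃┃7,2024-02-1


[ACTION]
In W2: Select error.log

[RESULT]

                                     
                                     
                                     
━━━━━━━━━━━━━━━━━━━━━━━┓┓            
 HexEditor             ┃┃            
───────────────────────┨┨            
00000000  6E 49 9a bb 6┃┃            
00000010  ab cc 0b 0b 0┃┃┏━━━━━━━━━━━
00000020  ad 87 cb 08 a┃┃┃ TabContain
00000030  17 3a 1e ce 7┃┃┠───────────
00000040  f8 55 f4 d8  ┃┃┃ sales.csv 
                       ┃┃┃───────────
                       ┃┃┃2024-01-15 
                       ┃┃┃2024-01-15 
━━━━━━━━━━━━━━━━━━━━━━━┛┃┃2024-01-15 
  ┃                     ┃┃2024-01-15 
  ┃                     ┃┃2024-01-15 
  ┃                     ┃┃2024-01-15 
  ┃                     ┃┃2024-01-15 
  ┃                     ┃┃2024-01-15 


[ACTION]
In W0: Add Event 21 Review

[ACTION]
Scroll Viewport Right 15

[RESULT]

                                     
                                     
                                     
━━━━━━━━━━┓┓                         
          ┃┃                         
──────────┨┨                         
49 9a bb 6┃┃                         
cc 0b 0b 0┃┃┏━━━━━━━━━━━━━━━━━━━┓    
87 cb 08 a┃┃┃ TabContainer      ┃    
3a 1e ce 7┃┃┠───────────────────┨    
55 f4 d8  ┃┃┃ sales.csv │[error.┃    
          ┃┃┃───────────────────┃    
          ┃┃┃2024-01-15 00:00:04┃    
          ┃┃┃2024-01-15 00:00:09┃    
━━━━━━━━━━┛┃┃2024-01-15 00:00:10┃    
           ┃┃2024-01-15 00:00:13┃    
           ┃┃2024-01-15 00:00:13┃    
           ┃┃2024-01-15 00:00:13┃    
           ┃┃2024-01-15 00:00:13┃    
           ┃┃2024-01-15 00:00:14┃    


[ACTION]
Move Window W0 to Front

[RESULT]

                                     
                                     
                                     
━━━━━━━━━━━┓                         
idget      ┃                         
───────────┨                         
l 2026     ┃                         
h Fr Sa Su ┃┏━━━━━━━━━━━━━━━━━━━┓    
2  3  4  5*┃┃ TabContainer      ┃    
9 10 11* 12┃┠───────────────────┨    
16 17* 18 1┃┃ sales.csv │[error.┃    
23 24 25 26┃┃───────────────────┃    
0          ┃┃2024-01-15 00:00:04┃    
           ┃┃2024-01-15 00:00:09┃    
           ┃┃2024-01-15 00:00:10┃    
           ┃┃2024-01-15 00:00:13┃    
           ┃┃2024-01-15 00:00:13┃    
           ┃┃2024-01-15 00:00:13┃    
           ┃┃2024-01-15 00:00:13┃    
           ┃┃2024-01-15 00:00:14┃    


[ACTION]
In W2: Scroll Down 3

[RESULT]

                                     
                                     
                                     
━━━━━━━━━━━┓                         
idget      ┃                         
───────────┨                         
l 2026     ┃                         
h Fr Sa Su ┃┏━━━━━━━━━━━━━━━━━━━┓    
2  3  4  5*┃┃ TabContainer      ┃    
9 10 11* 12┃┠───────────────────┨    
16 17* 18 1┃┃ sales.csv │[error.┃    
23 24 25 26┃┃───────────────────┃    
0          ┃┃2024-01-15 00:00:13┃    
           ┃┃2024-01-15 00:00:13┃    
           ┃┃2024-01-15 00:00:13┃    
           ┃┃2024-01-15 00:00:13┃    
           ┃┃2024-01-15 00:00:14┃    
           ┃┃2024-01-15 00:00:15┃    
           ┃┃2024-01-15 00:00:18┃    
           ┃┃2024-01-15 00:00:21┃    


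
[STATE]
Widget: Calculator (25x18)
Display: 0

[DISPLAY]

                        0
┌───┬───┬───┬───┐        
│ 7 │ 8 │ 9 │ ÷ │        
├───┼───┼───┼───┤        
│ 4 │ 5 │ 6 │ × │        
├───┼───┼───┼───┤        
│ 1 │ 2 │ 3 │ - │        
├───┼───┼───┼───┤        
│ 0 │ . │ = │ + │        
├───┼───┼───┼───┤        
│ C │ MC│ MR│ M+│        
└───┴───┴───┴───┘        
                         
                         
                         
                         
                         
                         


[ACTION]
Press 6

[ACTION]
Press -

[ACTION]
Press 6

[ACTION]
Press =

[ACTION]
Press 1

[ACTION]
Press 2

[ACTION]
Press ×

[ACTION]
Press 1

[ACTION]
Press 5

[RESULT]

                       15
┌───┬───┬───┬───┐        
│ 7 │ 8 │ 9 │ ÷ │        
├───┼───┼───┼───┤        
│ 4 │ 5 │ 6 │ × │        
├───┼───┼───┼───┤        
│ 1 │ 2 │ 3 │ - │        
├───┼───┼───┼───┤        
│ 0 │ . │ = │ + │        
├───┼───┼───┼───┤        
│ C │ MC│ MR│ M+│        
└───┴───┴───┴───┘        
                         
                         
                         
                         
                         
                         


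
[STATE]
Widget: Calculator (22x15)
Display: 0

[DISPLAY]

                     0
┌───┬───┬───┬───┐     
│ 7 │ 8 │ 9 │ ÷ │     
├───┼───┼───┼───┤     
│ 4 │ 5 │ 6 │ × │     
├───┼───┼───┼───┤     
│ 1 │ 2 │ 3 │ - │     
├───┼───┼───┼───┤     
│ 0 │ . │ = │ + │     
├───┼───┼───┼───┤     
│ C │ MC│ MR│ M+│     
└───┴───┴───┴───┘     
                      
                      
                      


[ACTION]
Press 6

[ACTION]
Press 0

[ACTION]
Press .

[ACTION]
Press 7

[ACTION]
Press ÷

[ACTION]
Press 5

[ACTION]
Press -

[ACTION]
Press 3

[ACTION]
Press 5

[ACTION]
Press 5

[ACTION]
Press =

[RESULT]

               -342.86
┌───┬───┬───┬───┐     
│ 7 │ 8 │ 9 │ ÷ │     
├───┼───┼───┼───┤     
│ 4 │ 5 │ 6 │ × │     
├───┼───┼───┼───┤     
│ 1 │ 2 │ 3 │ - │     
├───┼───┼───┼───┤     
│ 0 │ . │ = │ + │     
├───┼───┼───┼───┤     
│ C │ MC│ MR│ M+│     
└───┴───┴───┴───┘     
                      
                      
                      


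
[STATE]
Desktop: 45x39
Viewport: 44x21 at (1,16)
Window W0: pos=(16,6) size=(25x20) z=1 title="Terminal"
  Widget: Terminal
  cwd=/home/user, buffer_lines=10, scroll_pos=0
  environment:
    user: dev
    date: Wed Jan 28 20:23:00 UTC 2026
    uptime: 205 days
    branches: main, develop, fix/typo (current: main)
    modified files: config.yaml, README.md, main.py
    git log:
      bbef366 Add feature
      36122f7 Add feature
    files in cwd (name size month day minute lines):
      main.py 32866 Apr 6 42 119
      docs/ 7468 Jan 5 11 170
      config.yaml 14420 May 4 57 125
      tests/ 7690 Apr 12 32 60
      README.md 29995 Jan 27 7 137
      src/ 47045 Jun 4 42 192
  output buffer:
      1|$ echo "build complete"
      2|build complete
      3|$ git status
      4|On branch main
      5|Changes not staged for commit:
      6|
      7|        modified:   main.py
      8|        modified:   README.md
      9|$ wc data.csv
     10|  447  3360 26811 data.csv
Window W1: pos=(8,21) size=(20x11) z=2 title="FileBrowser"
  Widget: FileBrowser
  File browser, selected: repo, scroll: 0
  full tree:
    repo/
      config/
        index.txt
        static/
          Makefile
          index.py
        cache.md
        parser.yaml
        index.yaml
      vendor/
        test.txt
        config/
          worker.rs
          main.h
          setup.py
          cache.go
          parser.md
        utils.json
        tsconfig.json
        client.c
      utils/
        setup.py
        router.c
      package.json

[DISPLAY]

               ┃        modified:   REA┃    
               ┃$ wc data.csv          ┃    
               ┃  447  3360 26811 data.┃    
               ┃$ █                    ┃    
               ┃                       ┃    
       ┏━━━━━━━━━━━━━━━━━━┓            ┃    
       ┃ FileBrowser      ┃            ┃    
       ┠──────────────────┨            ┃    
       ┃> [-] repo/       ┃            ┃    
       ┃    [+] config/   ┃━━━━━━━━━━━━┛    
       ┃    [+] vendor/   ┃                 
       ┃    [+] utils/    ┃                 
       ┃    package.json  ┃                 
       ┃                  ┃                 
       ┃                  ┃                 
       ┗━━━━━━━━━━━━━━━━━━┛                 
                                            
                                            
                                            
                                            
                                            


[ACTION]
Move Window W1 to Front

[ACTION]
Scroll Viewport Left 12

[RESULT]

                ┃        modified:   REA┃   
                ┃$ wc data.csv          ┃   
                ┃  447  3360 26811 data.┃   
                ┃$ █                    ┃   
                ┃                       ┃   
        ┏━━━━━━━━━━━━━━━━━━┓            ┃   
        ┃ FileBrowser      ┃            ┃   
        ┠──────────────────┨            ┃   
        ┃> [-] repo/       ┃            ┃   
        ┃    [+] config/   ┃━━━━━━━━━━━━┛   
        ┃    [+] vendor/   ┃                
        ┃    [+] utils/    ┃                
        ┃    package.json  ┃                
        ┃                  ┃                
        ┃                  ┃                
        ┗━━━━━━━━━━━━━━━━━━┛                
                                            
                                            
                                            
                                            
                                            


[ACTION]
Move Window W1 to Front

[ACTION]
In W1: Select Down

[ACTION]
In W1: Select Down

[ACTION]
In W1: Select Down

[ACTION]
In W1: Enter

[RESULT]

                ┃        modified:   REA┃   
                ┃$ wc data.csv          ┃   
                ┃  447  3360 26811 data.┃   
                ┃$ █                    ┃   
                ┃                       ┃   
        ┏━━━━━━━━━━━━━━━━━━┓            ┃   
        ┃ FileBrowser      ┃            ┃   
        ┠──────────────────┨            ┃   
        ┃  [-] repo/       ┃            ┃   
        ┃    [+] config/   ┃━━━━━━━━━━━━┛   
        ┃    [+] vendor/   ┃                
        ┃  > [-] utils/    ┃                
        ┃      setup.py    ┃                
        ┃      router.c    ┃                
        ┃    package.json  ┃                
        ┗━━━━━━━━━━━━━━━━━━┛                
                                            
                                            
                                            
                                            
                                            


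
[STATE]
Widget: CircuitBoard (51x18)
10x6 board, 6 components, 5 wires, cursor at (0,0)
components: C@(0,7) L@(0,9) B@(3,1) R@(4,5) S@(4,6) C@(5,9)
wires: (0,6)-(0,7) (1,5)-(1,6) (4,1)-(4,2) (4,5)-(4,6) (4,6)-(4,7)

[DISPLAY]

   0 1 2 3 4 5 6 7 8 9                             
0  [.]                      · ─ C       L          
                                                   
1                       · ─ ·                      
                                                   
2                                                  
                                                   
3       B                                          
                                                   
4       · ─ ·           R ─ S ─ ·                  
                                                   
5                                       C          
Cursor: (0,0)                                      
                                                   
                                                   
                                                   
                                                   
                                                   


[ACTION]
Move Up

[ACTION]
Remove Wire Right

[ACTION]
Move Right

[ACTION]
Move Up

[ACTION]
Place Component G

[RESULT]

   0 1 2 3 4 5 6 7 8 9                             
0      [G]                  · ─ C       L          
                                                   
1                       · ─ ·                      
                                                   
2                                                  
                                                   
3       B                                          
                                                   
4       · ─ ·           R ─ S ─ ·                  
                                                   
5                                       C          
Cursor: (0,1)                                      
                                                   
                                                   
                                                   
                                                   
                                                   


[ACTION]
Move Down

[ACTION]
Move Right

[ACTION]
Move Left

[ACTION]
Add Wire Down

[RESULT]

   0 1 2 3 4 5 6 7 8 9                             
0       G                   · ─ C       L          
                                                   
1      [.]              · ─ ·                      
        │                                          
2       ·                                          
                                                   
3       B                                          
                                                   
4       · ─ ·           R ─ S ─ ·                  
                                                   
5                                       C          
Cursor: (1,1)                                      
                                                   
                                                   
                                                   
                                                   
                                                   


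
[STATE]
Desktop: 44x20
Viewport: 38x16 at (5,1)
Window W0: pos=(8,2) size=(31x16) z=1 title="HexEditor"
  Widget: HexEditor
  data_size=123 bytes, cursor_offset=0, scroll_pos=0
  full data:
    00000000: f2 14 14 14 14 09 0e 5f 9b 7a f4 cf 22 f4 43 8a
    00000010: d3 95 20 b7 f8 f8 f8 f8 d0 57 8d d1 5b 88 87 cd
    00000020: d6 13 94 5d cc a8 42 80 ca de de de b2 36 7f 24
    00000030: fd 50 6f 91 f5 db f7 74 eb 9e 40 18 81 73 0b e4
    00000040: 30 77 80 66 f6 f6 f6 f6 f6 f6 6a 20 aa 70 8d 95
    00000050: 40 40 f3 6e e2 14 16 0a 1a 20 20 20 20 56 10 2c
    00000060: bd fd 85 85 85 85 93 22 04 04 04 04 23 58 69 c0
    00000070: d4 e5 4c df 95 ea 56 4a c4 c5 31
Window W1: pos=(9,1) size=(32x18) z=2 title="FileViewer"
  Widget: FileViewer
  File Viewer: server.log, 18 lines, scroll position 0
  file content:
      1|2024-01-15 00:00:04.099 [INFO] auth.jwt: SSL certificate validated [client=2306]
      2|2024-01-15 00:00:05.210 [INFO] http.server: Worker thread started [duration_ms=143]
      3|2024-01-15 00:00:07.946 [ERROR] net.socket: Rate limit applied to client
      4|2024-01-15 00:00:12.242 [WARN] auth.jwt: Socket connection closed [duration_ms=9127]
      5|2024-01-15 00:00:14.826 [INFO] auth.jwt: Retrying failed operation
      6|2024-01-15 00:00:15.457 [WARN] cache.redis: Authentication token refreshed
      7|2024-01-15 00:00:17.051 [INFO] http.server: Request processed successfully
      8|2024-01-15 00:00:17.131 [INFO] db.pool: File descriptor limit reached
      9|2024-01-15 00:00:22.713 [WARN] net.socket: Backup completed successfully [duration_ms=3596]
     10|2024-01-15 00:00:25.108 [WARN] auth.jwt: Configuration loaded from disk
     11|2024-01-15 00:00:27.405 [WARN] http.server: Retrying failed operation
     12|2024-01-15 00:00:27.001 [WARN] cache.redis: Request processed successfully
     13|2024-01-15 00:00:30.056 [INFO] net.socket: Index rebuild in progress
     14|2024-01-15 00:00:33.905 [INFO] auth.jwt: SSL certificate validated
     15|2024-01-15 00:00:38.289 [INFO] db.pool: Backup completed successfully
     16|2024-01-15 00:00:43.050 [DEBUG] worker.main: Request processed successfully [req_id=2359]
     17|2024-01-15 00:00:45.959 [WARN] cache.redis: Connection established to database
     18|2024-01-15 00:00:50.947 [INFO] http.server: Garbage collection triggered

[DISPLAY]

    ┏━━━━━━━━━━━━━━━━━━━━━━━━━━━━━━┓  
   ┏┃ FileViewer                   ┃  
   ┃┠──────────────────────────────┨  
   ┠┃2024-01-15 00:00:04.099 [INFO▲┃  
   ┃┃2024-01-15 00:00:05.210 [INFO█┃  
   ┃┃2024-01-15 00:00:07.946 [ERRO░┃  
   ┃┃2024-01-15 00:00:12.242 [WARN░┃  
   ┃┃2024-01-15 00:00:14.826 [INFO░┃  
   ┃┃2024-01-15 00:00:15.457 [WARN░┃  
   ┃┃2024-01-15 00:00:17.051 [INFO░┃  
   ┃┃2024-01-15 00:00:17.131 [INFO░┃  
   ┃┃2024-01-15 00:00:22.713 [WARN░┃  
   ┃┃2024-01-15 00:00:25.108 [WARN░┃  
   ┃┃2024-01-15 00:00:27.405 [WARN░┃  
   ┃┃2024-01-15 00:00:27.001 [WARN░┃  
   ┃┃2024-01-15 00:00:30.056 [INFO░┃  


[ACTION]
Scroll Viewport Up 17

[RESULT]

                                      
    ┏━━━━━━━━━━━━━━━━━━━━━━━━━━━━━━┓  
   ┏┃ FileViewer                   ┃  
   ┃┠──────────────────────────────┨  
   ┠┃2024-01-15 00:00:04.099 [INFO▲┃  
   ┃┃2024-01-15 00:00:05.210 [INFO█┃  
   ┃┃2024-01-15 00:00:07.946 [ERRO░┃  
   ┃┃2024-01-15 00:00:12.242 [WARN░┃  
   ┃┃2024-01-15 00:00:14.826 [INFO░┃  
   ┃┃2024-01-15 00:00:15.457 [WARN░┃  
   ┃┃2024-01-15 00:00:17.051 [INFO░┃  
   ┃┃2024-01-15 00:00:17.131 [INFO░┃  
   ┃┃2024-01-15 00:00:22.713 [WARN░┃  
   ┃┃2024-01-15 00:00:25.108 [WARN░┃  
   ┃┃2024-01-15 00:00:27.405 [WARN░┃  
   ┃┃2024-01-15 00:00:27.001 [WARN░┃  


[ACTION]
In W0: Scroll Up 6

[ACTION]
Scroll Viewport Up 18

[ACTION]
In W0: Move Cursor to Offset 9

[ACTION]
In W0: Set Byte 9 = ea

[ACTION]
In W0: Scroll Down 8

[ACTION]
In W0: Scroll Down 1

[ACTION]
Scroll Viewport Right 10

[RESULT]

                                      
   ┏━━━━━━━━━━━━━━━━━━━━━━━━━━━━━━┓   
  ┏┃ FileViewer                   ┃   
  ┃┠──────────────────────────────┨   
  ┠┃2024-01-15 00:00:04.099 [INFO▲┃   
  ┃┃2024-01-15 00:00:05.210 [INFO█┃   
  ┃┃2024-01-15 00:00:07.946 [ERRO░┃   
  ┃┃2024-01-15 00:00:12.242 [WARN░┃   
  ┃┃2024-01-15 00:00:14.826 [INFO░┃   
  ┃┃2024-01-15 00:00:15.457 [WARN░┃   
  ┃┃2024-01-15 00:00:17.051 [INFO░┃   
  ┃┃2024-01-15 00:00:17.131 [INFO░┃   
  ┃┃2024-01-15 00:00:22.713 [WARN░┃   
  ┃┃2024-01-15 00:00:25.108 [WARN░┃   
  ┃┃2024-01-15 00:00:27.405 [WARN░┃   
  ┃┃2024-01-15 00:00:27.001 [WARN░┃   


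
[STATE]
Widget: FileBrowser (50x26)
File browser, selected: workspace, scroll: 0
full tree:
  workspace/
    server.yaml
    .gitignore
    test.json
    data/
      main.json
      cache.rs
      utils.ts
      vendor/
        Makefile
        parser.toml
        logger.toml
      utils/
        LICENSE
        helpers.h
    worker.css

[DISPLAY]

> [-] workspace/                                  
    server.yaml                                   
    .gitignore                                    
    test.json                                     
    [+] data/                                     
    worker.css                                    
                                                  
                                                  
                                                  
                                                  
                                                  
                                                  
                                                  
                                                  
                                                  
                                                  
                                                  
                                                  
                                                  
                                                  
                                                  
                                                  
                                                  
                                                  
                                                  
                                                  


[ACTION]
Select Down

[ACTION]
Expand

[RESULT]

  [-] workspace/                                  
  > server.yaml                                   
    .gitignore                                    
    test.json                                     
    [+] data/                                     
    worker.css                                    
                                                  
                                                  
                                                  
                                                  
                                                  
                                                  
                                                  
                                                  
                                                  
                                                  
                                                  
                                                  
                                                  
                                                  
                                                  
                                                  
                                                  
                                                  
                                                  
                                                  


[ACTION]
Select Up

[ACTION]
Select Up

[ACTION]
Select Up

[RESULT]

> [-] workspace/                                  
    server.yaml                                   
    .gitignore                                    
    test.json                                     
    [+] data/                                     
    worker.css                                    
                                                  
                                                  
                                                  
                                                  
                                                  
                                                  
                                                  
                                                  
                                                  
                                                  
                                                  
                                                  
                                                  
                                                  
                                                  
                                                  
                                                  
                                                  
                                                  
                                                  


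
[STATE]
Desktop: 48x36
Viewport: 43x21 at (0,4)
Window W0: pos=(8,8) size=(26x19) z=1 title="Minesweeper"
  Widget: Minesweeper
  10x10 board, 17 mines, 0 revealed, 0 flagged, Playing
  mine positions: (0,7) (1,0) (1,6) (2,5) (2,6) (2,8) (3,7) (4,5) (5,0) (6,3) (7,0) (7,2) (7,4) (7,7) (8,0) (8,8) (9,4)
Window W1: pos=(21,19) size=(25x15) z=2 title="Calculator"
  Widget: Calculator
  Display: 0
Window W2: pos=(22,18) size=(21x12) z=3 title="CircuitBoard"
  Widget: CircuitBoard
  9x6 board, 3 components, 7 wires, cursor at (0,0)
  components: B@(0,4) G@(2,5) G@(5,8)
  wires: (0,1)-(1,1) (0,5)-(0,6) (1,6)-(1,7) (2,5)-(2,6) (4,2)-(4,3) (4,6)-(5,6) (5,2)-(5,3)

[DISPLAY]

                                           
                                           
                                           
                                           
        ┏━━━━━━━━━━━━━━━━━━━━━━━━┓         
        ┃ Minesweeper            ┃         
        ┠────────────────────────┨         
        ┃■■■■■■■■■■              ┃         
        ┃■■■■■■■■■■              ┃         
        ┃■■■■■■■■■■              ┃         
        ┃■■■■■■■■■■              ┃         
        ┃■■■■■■■■■■              ┃         
        ┃■■■■■■■■■■              ┃         
        ┃■■■■■■■■■■              ┃         
        ┃■■■■■■■■■■   ┏━━━━━━━━━━━━━━━━━━━┓
        ┃■■■■■■■■■■  ┏┃ CircuitBoard      ┃
        ┃■■■■■■■■■■  ┃┠───────────────────┨
        ┃            ┠┃   0 1 2 3 4 5 6 7 ┃
        ┃            ┃┃0  [.]  ·          ┃
        ┃            ┃┃        │          ┃
        ┃            ┃┃1       ·          ┃


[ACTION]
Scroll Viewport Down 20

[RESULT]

        ┃■■■■■■■■■■              ┃         
        ┃■■■■■■■■■■              ┃         
        ┃■■■■■■■■■■              ┃         
        ┃■■■■■■■■■■   ┏━━━━━━━━━━━━━━━━━━━┓
        ┃■■■■■■■■■■  ┏┃ CircuitBoard      ┃
        ┃■■■■■■■■■■  ┃┠───────────────────┨
        ┃            ┠┃   0 1 2 3 4 5 6 7 ┃
        ┃            ┃┃0  [.]  ·          ┃
        ┃            ┃┃        │          ┃
        ┃            ┃┃1       ·          ┃
        ┃            ┃┃                   ┃
        ┗━━━━━━━━━━━━┃┃2                  ┃
                     ┃┃                   ┃
                     ┃┃3                  ┃
                     ┃┗━━━━━━━━━━━━━━━━━━━┛
                     ┃│ 0 │ . │ = │ + │    
                     ┃├───┼───┼───┼───┤    
                     ┃│ C │ MC│ MR│ M+│    
                     ┗━━━━━━━━━━━━━━━━━━━━━
                                           
                                           


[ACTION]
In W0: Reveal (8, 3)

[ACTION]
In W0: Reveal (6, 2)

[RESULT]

        ┃■■■■■■■■■■              ┃         
        ┃■■■■■■■■■■              ┃         
        ┃■■2■■■■■■■              ┃         
        ┃■■■■■■■■■■   ┏━━━━━━━━━━━━━━━━━━━┓
        ┃■■■3■■■■■■  ┏┃ CircuitBoard      ┃
        ┃■■■■■■■■■■  ┃┠───────────────────┨
        ┃            ┠┃   0 1 2 3 4 5 6 7 ┃
        ┃            ┃┃0  [.]  ·          ┃
        ┃            ┃┃        │          ┃
        ┃            ┃┃1       ·          ┃
        ┃            ┃┃                   ┃
        ┗━━━━━━━━━━━━┃┃2                  ┃
                     ┃┃                   ┃
                     ┃┃3                  ┃
                     ┃┗━━━━━━━━━━━━━━━━━━━┛
                     ┃│ 0 │ . │ = │ + │    
                     ┃├───┼───┼───┼───┤    
                     ┃│ C │ MC│ MR│ M+│    
                     ┗━━━━━━━━━━━━━━━━━━━━━
                                           
                                           


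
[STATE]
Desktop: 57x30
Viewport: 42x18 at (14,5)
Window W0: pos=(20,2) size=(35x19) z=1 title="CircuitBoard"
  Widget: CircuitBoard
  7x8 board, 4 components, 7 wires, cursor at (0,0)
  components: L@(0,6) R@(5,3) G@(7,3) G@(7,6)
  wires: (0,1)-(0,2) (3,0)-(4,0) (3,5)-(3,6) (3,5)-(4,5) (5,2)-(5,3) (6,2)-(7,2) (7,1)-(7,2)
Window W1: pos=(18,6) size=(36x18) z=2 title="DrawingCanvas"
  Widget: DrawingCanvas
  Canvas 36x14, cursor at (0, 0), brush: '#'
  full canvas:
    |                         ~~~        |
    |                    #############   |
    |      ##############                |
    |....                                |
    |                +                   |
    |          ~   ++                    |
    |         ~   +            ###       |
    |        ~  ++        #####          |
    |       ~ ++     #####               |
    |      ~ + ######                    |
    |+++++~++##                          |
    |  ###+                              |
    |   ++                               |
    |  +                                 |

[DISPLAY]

      ┃   0 1 2 3 4 5 6                 ┃ 
    ┏━━━━━━━━━━━━━━━━━━━━━━━━━━━━━━━━━━┓┃ 
    ┃ DrawingCanvas                    ┃┃ 
    ┠──────────────────────────────────┨┃ 
    ┃+                        ~~~      ┃┃ 
    ┃                    ############# ┃┃ 
    ┃      ##############              ┃┃ 
    ┃....                              ┃┃ 
    ┃                +                 ┃┃ 
    ┃          ~   ++                  ┃┃ 
    ┃         ~   +            ###     ┃┃ 
    ┃        ~  ++        #####        ┃┃ 
    ┃       ~ ++     #####             ┃┃ 
    ┃      ~ + ######                  ┃┃ 
    ┃+++++~++##                        ┃┃ 
    ┃  ###+                            ┃┛ 
    ┃   ++                             ┃  
    ┃  +                               ┃  


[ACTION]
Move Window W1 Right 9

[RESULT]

      ┃   0 1 2 3 4 5 6                 ┃ 
      ┃┏━━━━━━━━━━━━━━━━━━━━━━━━━━━━━━━━━━
      ┃┃ DrawingCanvas                    
      ┃┠──────────────────────────────────
      ┃┃+                        ~~~      
      ┃┃                    ############# 
      ┃┃      ##############              
      ┃┃....                              
      ┃┃                +                 
      ┃┃          ~   ++                  
      ┃┃         ~   +            ###     
      ┃┃        ~  ++        #####        
      ┃┃       ~ ++     #####             
      ┃┃      ~ + ######                  
      ┃┃+++++~++##                        
      ┗┃  ###+                            
       ┃   ++                             
       ┃  +                               


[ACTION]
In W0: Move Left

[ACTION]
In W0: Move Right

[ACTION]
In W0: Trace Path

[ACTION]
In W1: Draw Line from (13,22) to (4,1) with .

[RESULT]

      ┃   0 1 2 3 4 5 6                 ┃ 
      ┃┏━━━━━━━━━━━━━━━━━━━━━━━━━━━━━━━━━━
      ┃┃ DrawingCanvas                    
      ┃┠──────────────────────────────────
      ┃┃+                        ~~~      
      ┃┃                    ############# 
      ┃┃      ##############              
      ┃┃....                              
      ┃┃ ..             +                 
      ┃┃   ..     ~   ++                  
      ┃┃     ..  ~   +            ###     
      ┃┃       ... ++        #####        
      ┃┃       ~ +..    #####             
      ┃┃      ~ + ##..##                  
      ┃┃+++++~++##    ...                 
      ┗┃  ###+           ..               
       ┃   ++              ..             
       ┃  +                  ..           


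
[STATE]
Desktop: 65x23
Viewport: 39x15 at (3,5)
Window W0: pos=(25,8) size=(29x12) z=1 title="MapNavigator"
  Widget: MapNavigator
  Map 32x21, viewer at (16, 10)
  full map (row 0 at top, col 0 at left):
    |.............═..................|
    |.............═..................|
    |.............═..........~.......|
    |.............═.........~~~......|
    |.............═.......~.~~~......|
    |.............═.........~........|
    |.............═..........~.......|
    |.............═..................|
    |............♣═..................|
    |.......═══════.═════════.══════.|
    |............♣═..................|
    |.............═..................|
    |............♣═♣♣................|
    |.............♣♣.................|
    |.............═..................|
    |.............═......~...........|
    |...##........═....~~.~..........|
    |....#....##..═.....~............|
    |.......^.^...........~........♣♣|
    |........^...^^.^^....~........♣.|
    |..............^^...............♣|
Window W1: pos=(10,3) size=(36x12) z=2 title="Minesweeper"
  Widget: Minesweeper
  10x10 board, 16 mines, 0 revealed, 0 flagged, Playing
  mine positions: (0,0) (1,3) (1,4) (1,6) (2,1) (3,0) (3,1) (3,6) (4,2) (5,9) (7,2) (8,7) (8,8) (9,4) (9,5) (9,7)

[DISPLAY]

       ┠───────────────────────────────
       ┃■■■■■■■■■■                     
       ┃■■■■■■■■■■                     
       ┃■■■■■■■■■■                     
       ┃■■■■■■■■■■                     
       ┃■■■■■■■■■■                     
       ┃■■■■■■■■■■                     
       ┃■■■■■■■■■■                     
       ┃■■■■■■■■■■                     
       ┗━━━━━━━━━━━━━━━━━━━━━━━━━━━━━━━
                      ┃.........♣═..@..
                      ┃..........═.....
                      ┃.........♣═♣♣...
                      ┃..........♣♣....
                      ┗━━━━━━━━━━━━━━━━


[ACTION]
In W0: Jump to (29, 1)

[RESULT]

       ┠───────────────────────────────
       ┃■■■■■■■■■■                     
       ┃■■■■■■■■■■                     
       ┃■■■■■■■■■■                     
       ┃■■■■■■■■■■                     
       ┃■■■■■■■■■■                     
       ┃■■■■■■■■■■                     
       ┃■■■■■■■■■■                     
       ┃■■■■■■■■■■                     
       ┗━━━━━━━━━━━━━━━━━━━━━━━━━━━━━━━
                      ┃.............@..
                      ┃........~.......
                      ┃.......~~~......
                      ┃.....~.~~~......
                      ┗━━━━━━━━━━━━━━━━


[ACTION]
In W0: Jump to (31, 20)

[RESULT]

       ┠───────────────────────────────
       ┃■■■■■■■■■■                     
       ┃■■■■■■■■■■                     
       ┃■■■■■■■■■■                     
       ┃■■■■■■■■■■                     
       ┃■■■■■■■■■■                     
       ┃■■■■■■■■■■                     
       ┃■■■■■■■■■■                     
       ┃■■■■■■■■■■                     
       ┗━━━━━━━━━━━━━━━━━━━━━━━━━━━━━━━
                      ┃.............@  
                      ┃                
                      ┃                
                      ┃                
                      ┗━━━━━━━━━━━━━━━━


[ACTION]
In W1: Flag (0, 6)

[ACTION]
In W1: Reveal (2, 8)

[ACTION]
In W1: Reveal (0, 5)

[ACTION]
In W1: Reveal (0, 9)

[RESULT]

       ┠───────────────────────────────
       ┃■■■■■2⚑1                       
       ┃■■■■■■■1                       
       ┃■■■■■■■2                       
       ┃■■■■■■■1                       
       ┃■■■■■■■111                     
       ┃■■■■■■■■■■                     
       ┃■■■■■■■■■■                     
       ┃■■■■■■■■■■                     
       ┗━━━━━━━━━━━━━━━━━━━━━━━━━━━━━━━
                      ┃.............@  
                      ┃                
                      ┃                
                      ┃                
                      ┗━━━━━━━━━━━━━━━━
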